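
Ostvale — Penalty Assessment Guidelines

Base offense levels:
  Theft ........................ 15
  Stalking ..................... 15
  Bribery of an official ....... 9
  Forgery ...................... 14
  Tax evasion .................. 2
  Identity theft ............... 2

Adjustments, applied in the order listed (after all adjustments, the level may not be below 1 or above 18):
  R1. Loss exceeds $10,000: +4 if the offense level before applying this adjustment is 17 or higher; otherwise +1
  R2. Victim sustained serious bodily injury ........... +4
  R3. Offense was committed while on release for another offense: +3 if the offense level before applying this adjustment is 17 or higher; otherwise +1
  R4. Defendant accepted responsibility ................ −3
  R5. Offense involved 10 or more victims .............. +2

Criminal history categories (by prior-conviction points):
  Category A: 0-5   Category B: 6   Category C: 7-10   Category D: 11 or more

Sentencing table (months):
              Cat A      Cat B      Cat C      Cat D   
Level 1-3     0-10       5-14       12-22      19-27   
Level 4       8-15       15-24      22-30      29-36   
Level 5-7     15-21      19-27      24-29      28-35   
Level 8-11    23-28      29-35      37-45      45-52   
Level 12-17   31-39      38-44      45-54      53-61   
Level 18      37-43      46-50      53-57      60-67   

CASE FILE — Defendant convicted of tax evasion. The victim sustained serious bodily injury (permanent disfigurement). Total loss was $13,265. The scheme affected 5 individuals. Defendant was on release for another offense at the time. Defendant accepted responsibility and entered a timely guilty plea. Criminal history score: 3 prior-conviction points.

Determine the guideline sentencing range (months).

Base offense level for tax evasion: 2.
R1 applies (level before this adjustment is 2 < 17, so +1): 2 + 1 = 3.
R2 applies: 3 + 4 = 7.
R3 applies (level before this adjustment is 7 < 17, so +1): 7 + 1 = 8.
R4 applies: 8 − 3 = 5.
R5 does not apply.
Final offense level: 5.
Criminal history: 3 prior points → Category A (0-5).
Level 5 falls in the 5-7 band.
Grid: Level 5-7 × Category A = 15-21 months.

15-21 months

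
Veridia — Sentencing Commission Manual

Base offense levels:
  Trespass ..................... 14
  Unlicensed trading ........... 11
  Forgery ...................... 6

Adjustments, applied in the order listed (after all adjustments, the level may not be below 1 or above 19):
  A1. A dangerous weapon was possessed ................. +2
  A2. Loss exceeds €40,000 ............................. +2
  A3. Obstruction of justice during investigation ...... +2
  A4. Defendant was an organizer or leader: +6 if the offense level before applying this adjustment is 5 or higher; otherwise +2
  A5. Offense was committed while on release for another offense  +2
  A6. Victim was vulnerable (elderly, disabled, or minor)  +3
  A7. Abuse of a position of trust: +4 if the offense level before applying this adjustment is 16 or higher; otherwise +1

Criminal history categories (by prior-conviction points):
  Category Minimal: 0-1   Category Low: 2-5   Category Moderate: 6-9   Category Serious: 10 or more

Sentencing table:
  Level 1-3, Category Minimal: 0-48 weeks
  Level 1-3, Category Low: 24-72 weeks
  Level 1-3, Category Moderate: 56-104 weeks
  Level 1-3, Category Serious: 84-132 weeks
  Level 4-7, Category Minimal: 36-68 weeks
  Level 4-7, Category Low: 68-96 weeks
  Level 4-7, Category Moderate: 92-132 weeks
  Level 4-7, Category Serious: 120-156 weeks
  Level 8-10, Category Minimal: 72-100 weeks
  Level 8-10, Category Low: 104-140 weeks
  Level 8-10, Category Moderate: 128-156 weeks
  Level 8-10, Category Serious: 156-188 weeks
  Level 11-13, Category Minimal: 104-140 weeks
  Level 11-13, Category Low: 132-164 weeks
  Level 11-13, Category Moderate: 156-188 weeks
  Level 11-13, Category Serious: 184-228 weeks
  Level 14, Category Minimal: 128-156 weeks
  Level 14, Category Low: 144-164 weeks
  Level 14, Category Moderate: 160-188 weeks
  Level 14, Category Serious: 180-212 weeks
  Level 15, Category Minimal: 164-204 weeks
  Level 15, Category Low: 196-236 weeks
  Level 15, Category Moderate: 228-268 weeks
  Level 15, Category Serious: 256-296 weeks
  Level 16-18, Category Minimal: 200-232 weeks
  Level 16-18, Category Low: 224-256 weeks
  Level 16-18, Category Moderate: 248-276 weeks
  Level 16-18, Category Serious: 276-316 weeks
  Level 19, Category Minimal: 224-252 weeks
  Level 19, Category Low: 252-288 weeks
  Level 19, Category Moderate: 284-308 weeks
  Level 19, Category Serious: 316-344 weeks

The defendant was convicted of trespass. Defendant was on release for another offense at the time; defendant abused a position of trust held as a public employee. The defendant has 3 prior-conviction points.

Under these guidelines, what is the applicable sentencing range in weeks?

Base offense level for trespass: 14.
A1 does not apply.
A2 does not apply.
A3 does not apply.
A5 applies: 14 + 2 = 16.
A7 applies (level before this adjustment is 16 ≥ 16, so +4): 16 + 4 = 20.
Level 20 exceeds the maximum of 19; capped at 19.
Final offense level: 19.
Criminal history: 3 prior points → Category Low (2-5).
Level 19 falls in the 19 band.
Grid: Level 19 × Category Low = 252-288 weeks.

252-288 weeks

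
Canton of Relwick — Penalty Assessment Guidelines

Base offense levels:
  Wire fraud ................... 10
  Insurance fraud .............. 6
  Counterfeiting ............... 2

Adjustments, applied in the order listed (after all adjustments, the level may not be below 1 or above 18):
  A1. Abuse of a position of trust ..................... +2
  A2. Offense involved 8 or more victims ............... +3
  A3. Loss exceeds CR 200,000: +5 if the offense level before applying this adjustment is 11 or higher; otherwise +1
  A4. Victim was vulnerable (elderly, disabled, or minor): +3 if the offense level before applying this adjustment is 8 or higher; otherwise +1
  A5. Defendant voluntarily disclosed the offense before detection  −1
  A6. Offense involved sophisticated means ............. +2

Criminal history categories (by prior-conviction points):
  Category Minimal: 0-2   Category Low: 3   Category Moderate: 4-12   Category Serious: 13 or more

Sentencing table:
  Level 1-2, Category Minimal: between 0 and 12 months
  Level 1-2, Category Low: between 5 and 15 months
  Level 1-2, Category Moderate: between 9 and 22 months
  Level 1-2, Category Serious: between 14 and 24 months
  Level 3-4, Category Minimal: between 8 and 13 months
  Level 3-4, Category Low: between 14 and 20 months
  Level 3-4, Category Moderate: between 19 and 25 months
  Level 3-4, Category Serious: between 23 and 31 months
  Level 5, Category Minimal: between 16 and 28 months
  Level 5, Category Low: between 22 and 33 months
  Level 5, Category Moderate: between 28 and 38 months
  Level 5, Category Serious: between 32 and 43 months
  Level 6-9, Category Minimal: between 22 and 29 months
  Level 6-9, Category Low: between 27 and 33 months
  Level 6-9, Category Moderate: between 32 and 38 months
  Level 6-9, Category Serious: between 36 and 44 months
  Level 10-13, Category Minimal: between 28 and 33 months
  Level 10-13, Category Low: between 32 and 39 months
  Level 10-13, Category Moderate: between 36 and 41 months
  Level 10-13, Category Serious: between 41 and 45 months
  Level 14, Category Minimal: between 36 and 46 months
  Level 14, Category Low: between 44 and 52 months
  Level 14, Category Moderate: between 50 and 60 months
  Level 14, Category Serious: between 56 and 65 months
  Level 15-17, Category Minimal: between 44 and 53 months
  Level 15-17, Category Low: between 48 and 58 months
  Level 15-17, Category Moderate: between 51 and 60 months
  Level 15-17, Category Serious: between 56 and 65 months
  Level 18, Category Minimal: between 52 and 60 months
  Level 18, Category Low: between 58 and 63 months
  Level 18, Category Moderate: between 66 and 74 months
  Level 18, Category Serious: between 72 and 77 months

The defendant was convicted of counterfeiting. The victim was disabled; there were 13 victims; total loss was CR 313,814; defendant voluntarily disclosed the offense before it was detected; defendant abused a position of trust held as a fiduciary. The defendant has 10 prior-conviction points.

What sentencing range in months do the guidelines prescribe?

36-41 months

Base offense level for counterfeiting: 2.
A1 applies: 2 + 2 = 4.
A2 applies: 4 + 3 = 7.
A3 applies (level before this adjustment is 7 < 11, so +1): 7 + 1 = 8.
A4 applies (level before this adjustment is 8 ≥ 8, so +3): 8 + 3 = 11.
A5 applies: 11 − 1 = 10.
Final offense level: 10.
Criminal history: 10 prior points → Category Moderate (4-12).
Level 10 falls in the 10-13 band.
Grid: Level 10-13 × Category Moderate = 36-41 months.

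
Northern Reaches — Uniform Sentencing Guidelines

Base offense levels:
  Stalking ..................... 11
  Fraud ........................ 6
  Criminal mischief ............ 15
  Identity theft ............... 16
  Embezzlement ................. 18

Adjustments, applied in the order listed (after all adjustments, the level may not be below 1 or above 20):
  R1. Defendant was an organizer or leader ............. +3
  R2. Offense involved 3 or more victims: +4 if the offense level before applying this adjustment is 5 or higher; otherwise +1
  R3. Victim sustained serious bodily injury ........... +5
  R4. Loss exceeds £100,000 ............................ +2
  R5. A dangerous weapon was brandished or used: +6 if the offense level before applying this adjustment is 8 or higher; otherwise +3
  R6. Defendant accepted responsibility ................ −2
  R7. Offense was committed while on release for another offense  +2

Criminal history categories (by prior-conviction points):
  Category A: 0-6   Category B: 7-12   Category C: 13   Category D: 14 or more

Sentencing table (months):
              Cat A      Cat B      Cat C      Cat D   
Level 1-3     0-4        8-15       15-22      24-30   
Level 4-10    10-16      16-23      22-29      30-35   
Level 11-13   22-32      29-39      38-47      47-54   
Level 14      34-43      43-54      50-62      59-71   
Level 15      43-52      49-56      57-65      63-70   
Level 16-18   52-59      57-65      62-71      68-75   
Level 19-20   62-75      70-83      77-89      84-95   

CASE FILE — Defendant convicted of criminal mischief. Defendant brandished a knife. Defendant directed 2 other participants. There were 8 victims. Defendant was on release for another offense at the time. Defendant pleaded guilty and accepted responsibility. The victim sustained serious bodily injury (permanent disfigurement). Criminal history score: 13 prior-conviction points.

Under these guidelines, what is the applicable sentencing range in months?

Base offense level for criminal mischief: 15.
R1 applies: 15 + 3 = 18.
R2 applies (level before this adjustment is 18 ≥ 5, so +4): 18 + 4 = 22.
R3 applies: 22 + 5 = 27.
R4 does not apply.
R5 applies (level before this adjustment is 27 ≥ 8, so +6): 27 + 6 = 33.
R6 applies: 33 − 2 = 31.
R7 applies: 31 + 2 = 33.
Level 33 exceeds the maximum of 20; capped at 20.
Final offense level: 20.
Criminal history: 13 prior points → Category C (13).
Level 20 falls in the 19-20 band.
Grid: Level 19-20 × Category C = 77-89 months.

77-89 months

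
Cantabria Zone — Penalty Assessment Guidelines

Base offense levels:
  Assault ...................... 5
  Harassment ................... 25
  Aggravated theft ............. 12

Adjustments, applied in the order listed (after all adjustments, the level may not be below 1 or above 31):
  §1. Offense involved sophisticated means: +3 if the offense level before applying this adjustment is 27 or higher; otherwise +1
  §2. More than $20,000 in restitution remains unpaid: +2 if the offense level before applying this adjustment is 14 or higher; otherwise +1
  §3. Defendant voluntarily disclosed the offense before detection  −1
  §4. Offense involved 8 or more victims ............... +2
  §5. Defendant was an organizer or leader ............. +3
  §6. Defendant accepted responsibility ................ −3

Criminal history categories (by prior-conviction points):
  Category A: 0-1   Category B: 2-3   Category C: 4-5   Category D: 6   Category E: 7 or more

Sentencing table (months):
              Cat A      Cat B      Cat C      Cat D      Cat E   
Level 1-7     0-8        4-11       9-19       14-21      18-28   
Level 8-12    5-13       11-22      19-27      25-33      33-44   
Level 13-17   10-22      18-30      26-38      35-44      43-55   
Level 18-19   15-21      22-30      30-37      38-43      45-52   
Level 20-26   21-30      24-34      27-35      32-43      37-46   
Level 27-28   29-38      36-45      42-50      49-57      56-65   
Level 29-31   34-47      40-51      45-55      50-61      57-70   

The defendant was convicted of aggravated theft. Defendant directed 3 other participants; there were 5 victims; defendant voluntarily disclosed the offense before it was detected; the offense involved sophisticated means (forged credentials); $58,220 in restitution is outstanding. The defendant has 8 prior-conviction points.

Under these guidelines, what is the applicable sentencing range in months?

Base offense level for aggravated theft: 12.
§1 applies (level before this adjustment is 12 < 27, so +1): 12 + 1 = 13.
§2 applies (level before this adjustment is 13 < 14, so +1): 13 + 1 = 14.
§3 applies: 14 − 1 = 13.
§5 applies: 13 + 3 = 16.
Final offense level: 16.
Criminal history: 8 prior points → Category E (7+).
Level 16 falls in the 13-17 band.
Grid: Level 13-17 × Category E = 43-55 months.

43-55 months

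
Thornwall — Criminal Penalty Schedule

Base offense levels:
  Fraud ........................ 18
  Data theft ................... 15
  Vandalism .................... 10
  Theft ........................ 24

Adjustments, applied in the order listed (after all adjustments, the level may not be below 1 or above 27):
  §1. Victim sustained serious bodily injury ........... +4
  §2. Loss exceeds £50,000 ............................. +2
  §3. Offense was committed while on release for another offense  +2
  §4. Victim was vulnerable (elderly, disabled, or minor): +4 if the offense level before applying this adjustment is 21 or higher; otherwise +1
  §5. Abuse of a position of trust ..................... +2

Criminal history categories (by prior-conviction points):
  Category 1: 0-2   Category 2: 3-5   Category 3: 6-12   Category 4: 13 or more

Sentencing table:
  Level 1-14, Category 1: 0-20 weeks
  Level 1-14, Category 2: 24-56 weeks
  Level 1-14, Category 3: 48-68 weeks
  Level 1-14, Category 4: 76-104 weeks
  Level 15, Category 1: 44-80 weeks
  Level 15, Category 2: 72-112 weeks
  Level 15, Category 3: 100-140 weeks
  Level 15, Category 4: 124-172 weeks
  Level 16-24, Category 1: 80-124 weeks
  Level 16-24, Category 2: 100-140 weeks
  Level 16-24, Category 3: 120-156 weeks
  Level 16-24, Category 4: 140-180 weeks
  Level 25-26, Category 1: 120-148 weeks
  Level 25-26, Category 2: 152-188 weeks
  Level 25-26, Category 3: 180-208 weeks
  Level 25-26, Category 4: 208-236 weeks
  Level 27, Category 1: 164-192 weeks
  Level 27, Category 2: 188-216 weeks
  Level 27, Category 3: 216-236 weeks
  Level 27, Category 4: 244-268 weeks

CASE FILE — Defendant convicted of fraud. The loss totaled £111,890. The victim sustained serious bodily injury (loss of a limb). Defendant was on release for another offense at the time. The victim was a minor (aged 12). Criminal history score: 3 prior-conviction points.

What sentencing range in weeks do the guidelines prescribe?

Base offense level for fraud: 18.
§1 applies: 18 + 4 = 22.
§2 applies: 22 + 2 = 24.
§3 applies: 24 + 2 = 26.
§4 applies (level before this adjustment is 26 ≥ 21, so +4): 26 + 4 = 30.
§5 does not apply.
Level 30 exceeds the maximum of 27; capped at 27.
Final offense level: 27.
Criminal history: 3 prior points → Category 2 (3-5).
Level 27 falls in the 27 band.
Grid: Level 27 × Category 2 = 188-216 weeks.

188-216 weeks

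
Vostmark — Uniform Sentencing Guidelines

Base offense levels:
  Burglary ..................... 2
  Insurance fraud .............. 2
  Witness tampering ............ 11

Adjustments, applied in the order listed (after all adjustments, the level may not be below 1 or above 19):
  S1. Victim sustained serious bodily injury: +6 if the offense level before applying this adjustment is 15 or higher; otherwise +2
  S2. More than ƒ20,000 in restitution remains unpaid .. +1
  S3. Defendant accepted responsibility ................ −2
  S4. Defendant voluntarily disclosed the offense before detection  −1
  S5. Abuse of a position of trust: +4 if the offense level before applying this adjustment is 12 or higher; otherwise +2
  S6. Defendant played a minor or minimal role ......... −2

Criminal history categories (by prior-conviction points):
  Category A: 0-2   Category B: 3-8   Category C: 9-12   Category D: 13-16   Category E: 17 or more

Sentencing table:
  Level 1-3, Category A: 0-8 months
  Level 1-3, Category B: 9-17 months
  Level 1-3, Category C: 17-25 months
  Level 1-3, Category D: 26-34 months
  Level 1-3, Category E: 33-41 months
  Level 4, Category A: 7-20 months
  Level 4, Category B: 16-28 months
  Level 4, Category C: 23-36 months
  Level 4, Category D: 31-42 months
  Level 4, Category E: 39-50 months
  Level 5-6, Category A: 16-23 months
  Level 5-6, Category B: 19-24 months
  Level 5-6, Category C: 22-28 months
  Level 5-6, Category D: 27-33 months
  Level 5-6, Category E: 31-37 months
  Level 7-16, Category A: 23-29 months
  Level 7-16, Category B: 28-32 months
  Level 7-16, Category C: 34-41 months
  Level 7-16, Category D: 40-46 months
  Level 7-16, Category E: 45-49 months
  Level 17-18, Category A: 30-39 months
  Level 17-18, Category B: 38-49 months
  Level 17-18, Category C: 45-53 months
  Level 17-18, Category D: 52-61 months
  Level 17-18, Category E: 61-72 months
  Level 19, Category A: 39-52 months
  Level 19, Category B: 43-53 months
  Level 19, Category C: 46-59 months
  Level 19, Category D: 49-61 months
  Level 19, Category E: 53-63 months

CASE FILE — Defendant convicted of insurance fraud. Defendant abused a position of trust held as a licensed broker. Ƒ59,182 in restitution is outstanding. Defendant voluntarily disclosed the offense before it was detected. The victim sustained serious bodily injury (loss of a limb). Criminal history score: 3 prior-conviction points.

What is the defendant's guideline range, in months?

Base offense level for insurance fraud: 2.
S1 applies (level before this adjustment is 2 < 15, so +2): 2 + 2 = 4.
S2 applies: 4 + 1 = 5.
S4 applies: 5 − 1 = 4.
S5 applies (level before this adjustment is 4 < 12, so +2): 4 + 2 = 6.
Final offense level: 6.
Criminal history: 3 prior points → Category B (3-8).
Level 6 falls in the 5-6 band.
Grid: Level 5-6 × Category B = 19-24 months.

19-24 months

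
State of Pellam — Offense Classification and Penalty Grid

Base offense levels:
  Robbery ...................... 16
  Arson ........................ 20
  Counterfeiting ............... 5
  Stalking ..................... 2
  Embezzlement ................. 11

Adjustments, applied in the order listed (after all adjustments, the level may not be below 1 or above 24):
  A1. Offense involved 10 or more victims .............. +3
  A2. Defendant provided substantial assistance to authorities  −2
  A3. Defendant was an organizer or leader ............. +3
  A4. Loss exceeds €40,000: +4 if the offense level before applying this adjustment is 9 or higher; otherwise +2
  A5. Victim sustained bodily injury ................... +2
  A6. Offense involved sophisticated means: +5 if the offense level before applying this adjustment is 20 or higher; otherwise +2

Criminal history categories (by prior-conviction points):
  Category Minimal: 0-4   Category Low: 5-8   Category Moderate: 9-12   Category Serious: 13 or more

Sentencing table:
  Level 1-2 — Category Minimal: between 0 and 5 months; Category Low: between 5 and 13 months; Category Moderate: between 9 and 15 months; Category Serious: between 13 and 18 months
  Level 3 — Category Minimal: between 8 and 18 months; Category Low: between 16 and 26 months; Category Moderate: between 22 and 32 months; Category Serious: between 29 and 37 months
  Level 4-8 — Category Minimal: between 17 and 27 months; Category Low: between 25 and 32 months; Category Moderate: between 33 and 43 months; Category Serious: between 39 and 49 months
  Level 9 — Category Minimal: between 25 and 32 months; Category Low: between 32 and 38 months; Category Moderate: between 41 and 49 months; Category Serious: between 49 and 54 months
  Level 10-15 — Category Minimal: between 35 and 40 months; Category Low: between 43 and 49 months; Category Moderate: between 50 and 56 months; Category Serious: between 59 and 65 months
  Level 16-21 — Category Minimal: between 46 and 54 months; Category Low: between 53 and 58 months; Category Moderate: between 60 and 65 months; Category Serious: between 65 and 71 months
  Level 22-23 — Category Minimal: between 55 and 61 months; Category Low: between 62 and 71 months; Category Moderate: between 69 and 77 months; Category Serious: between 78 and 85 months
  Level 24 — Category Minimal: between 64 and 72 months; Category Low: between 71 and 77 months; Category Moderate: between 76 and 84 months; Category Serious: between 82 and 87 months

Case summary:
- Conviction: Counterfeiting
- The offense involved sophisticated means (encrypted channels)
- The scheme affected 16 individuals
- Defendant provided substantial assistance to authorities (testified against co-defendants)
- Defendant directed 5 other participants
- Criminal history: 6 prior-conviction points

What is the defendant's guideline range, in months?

43-49 months

Base offense level for counterfeiting: 5.
A1 applies: 5 + 3 = 8.
A2 applies: 8 − 2 = 6.
A3 applies: 6 + 3 = 9.
A5 does not apply.
A6 applies (level before this adjustment is 9 < 20, so +2): 9 + 2 = 11.
Final offense level: 11.
Criminal history: 6 prior points → Category Low (5-8).
Level 11 falls in the 10-15 band.
Grid: Level 10-15 × Category Low = 43-49 months.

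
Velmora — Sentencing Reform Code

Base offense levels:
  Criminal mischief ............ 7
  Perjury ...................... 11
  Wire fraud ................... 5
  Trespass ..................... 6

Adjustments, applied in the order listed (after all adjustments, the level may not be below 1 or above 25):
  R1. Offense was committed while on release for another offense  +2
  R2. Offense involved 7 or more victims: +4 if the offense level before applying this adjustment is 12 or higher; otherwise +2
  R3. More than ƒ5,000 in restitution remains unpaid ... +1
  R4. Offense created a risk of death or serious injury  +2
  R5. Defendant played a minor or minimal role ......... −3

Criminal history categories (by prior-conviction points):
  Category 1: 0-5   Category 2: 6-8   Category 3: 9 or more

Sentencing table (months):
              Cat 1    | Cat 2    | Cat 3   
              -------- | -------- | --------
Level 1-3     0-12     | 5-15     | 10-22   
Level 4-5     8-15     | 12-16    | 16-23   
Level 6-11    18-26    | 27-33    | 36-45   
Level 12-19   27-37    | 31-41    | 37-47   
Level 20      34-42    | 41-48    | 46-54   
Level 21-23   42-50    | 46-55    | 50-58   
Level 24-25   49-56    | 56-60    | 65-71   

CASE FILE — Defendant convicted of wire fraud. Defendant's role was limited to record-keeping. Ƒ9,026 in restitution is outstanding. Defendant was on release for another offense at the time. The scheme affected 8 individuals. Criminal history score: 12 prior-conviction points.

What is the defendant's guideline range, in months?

Base offense level for wire fraud: 5.
R1 applies: 5 + 2 = 7.
R2 applies (level before this adjustment is 7 < 12, so +2): 7 + 2 = 9.
R3 applies: 9 + 1 = 10.
R4 does not apply.
R5 applies: 10 − 3 = 7.
Final offense level: 7.
Criminal history: 12 prior points → Category 3 (9+).
Level 7 falls in the 6-11 band.
Grid: Level 6-11 × Category 3 = 36-45 months.

36-45 months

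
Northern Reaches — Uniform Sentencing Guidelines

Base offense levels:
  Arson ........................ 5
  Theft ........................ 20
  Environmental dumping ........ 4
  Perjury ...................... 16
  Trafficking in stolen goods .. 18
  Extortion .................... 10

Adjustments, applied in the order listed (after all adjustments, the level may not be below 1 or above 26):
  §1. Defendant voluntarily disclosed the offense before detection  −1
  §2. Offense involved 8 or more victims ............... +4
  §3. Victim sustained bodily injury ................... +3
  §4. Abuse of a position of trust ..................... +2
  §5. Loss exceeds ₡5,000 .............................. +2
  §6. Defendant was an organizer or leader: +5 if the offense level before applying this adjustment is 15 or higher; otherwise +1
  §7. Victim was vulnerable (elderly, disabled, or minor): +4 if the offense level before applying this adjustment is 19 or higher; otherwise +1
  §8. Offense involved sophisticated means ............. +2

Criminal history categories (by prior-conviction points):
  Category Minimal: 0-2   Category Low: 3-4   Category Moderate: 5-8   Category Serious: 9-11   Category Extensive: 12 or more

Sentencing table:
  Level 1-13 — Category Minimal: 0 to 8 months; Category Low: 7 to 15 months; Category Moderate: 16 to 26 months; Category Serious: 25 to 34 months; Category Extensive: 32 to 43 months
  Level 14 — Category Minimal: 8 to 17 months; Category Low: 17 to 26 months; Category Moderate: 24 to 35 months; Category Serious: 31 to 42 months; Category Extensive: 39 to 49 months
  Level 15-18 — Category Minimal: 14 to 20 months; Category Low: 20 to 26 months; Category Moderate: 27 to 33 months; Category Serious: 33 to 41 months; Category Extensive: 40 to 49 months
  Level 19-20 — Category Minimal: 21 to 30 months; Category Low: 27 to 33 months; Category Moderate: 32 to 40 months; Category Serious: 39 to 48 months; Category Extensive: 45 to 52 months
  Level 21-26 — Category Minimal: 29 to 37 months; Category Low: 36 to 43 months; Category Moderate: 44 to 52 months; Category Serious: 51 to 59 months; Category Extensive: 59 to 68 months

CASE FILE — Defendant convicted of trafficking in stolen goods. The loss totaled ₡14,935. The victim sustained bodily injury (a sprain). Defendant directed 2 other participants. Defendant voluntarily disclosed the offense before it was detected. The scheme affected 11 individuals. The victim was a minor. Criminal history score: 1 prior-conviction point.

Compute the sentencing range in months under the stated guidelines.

Base offense level for trafficking in stolen goods: 18.
§1 applies: 18 − 1 = 17.
§2 applies: 17 + 4 = 21.
§3 applies: 21 + 3 = 24.
§5 applies: 24 + 2 = 26.
§6 applies (level before this adjustment is 26 ≥ 15, so +5): 26 + 5 = 31.
§7 applies (level before this adjustment is 31 ≥ 19, so +4): 31 + 4 = 35.
Level 35 exceeds the maximum of 26; capped at 26.
Final offense level: 26.
Criminal history: 1 prior point → Category Minimal (0-2).
Level 26 falls in the 21-26 band.
Grid: Level 21-26 × Category Minimal = 29-37 months.

29-37 months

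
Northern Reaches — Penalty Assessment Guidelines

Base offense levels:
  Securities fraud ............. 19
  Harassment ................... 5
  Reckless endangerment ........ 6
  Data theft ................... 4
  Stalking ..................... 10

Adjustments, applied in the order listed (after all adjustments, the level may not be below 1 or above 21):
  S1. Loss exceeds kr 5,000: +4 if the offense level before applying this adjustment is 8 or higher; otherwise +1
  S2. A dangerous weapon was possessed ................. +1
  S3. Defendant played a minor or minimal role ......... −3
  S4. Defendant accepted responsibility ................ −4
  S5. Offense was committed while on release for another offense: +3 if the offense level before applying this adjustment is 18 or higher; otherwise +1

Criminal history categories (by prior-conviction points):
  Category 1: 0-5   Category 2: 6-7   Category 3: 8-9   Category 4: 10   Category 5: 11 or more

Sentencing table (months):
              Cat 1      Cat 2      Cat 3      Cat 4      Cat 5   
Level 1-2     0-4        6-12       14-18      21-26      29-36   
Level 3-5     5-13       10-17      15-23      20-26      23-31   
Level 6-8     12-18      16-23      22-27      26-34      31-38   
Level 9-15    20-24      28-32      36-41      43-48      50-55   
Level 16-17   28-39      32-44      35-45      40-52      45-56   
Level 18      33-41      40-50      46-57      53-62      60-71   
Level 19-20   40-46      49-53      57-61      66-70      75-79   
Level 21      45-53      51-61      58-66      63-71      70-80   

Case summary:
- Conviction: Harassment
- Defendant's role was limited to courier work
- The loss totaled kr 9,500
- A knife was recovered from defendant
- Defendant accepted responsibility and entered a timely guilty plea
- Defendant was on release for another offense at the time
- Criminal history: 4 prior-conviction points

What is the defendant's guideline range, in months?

0-4 months

Base offense level for harassment: 5.
S1 applies (level before this adjustment is 5 < 8, so +1): 5 + 1 = 6.
S2 applies: 6 + 1 = 7.
S3 applies: 7 − 3 = 4.
S4 applies: 4 − 4 = 0.
S5 applies (level before this adjustment is 0 < 18, so +1): 0 + 1 = 1.
Final offense level: 1.
Criminal history: 4 prior points → Category 1 (0-5).
Level 1 falls in the 1-2 band.
Grid: Level 1-2 × Category 1 = 0-4 months.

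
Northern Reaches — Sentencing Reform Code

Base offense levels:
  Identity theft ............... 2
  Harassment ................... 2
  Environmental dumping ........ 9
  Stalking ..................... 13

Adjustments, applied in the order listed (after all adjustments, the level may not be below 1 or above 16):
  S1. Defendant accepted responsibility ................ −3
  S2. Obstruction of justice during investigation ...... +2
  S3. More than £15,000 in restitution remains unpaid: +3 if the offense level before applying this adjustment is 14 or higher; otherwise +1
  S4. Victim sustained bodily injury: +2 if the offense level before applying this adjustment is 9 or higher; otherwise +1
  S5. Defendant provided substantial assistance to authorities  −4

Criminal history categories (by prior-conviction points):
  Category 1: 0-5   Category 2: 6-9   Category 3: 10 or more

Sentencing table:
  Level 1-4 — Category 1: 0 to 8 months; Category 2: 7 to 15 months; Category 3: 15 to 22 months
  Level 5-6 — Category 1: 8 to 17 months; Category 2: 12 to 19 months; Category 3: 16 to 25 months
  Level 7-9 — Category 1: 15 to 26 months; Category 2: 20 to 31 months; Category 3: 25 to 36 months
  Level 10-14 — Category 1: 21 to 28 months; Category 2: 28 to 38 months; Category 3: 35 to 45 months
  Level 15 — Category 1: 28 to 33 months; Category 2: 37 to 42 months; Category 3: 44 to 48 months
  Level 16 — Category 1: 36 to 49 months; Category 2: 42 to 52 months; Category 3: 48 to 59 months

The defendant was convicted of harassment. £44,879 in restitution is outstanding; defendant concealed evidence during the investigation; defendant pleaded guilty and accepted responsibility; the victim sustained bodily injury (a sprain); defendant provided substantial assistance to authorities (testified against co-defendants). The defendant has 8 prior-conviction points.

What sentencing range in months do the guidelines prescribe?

7-15 months

Base offense level for harassment: 2.
S1 applies: 2 − 3 = -1.
S2 applies: -1 + 2 = 1.
S3 applies (level before this adjustment is 1 < 14, so +1): 1 + 1 = 2.
S4 applies (level before this adjustment is 2 < 9, so +1): 2 + 1 = 3.
S5 applies: 3 − 4 = -1.
Level -1 is below the minimum of 1; floored at 1.
Final offense level: 1.
Criminal history: 8 prior points → Category 2 (6-9).
Level 1 falls in the 1-4 band.
Grid: Level 1-4 × Category 2 = 7-15 months.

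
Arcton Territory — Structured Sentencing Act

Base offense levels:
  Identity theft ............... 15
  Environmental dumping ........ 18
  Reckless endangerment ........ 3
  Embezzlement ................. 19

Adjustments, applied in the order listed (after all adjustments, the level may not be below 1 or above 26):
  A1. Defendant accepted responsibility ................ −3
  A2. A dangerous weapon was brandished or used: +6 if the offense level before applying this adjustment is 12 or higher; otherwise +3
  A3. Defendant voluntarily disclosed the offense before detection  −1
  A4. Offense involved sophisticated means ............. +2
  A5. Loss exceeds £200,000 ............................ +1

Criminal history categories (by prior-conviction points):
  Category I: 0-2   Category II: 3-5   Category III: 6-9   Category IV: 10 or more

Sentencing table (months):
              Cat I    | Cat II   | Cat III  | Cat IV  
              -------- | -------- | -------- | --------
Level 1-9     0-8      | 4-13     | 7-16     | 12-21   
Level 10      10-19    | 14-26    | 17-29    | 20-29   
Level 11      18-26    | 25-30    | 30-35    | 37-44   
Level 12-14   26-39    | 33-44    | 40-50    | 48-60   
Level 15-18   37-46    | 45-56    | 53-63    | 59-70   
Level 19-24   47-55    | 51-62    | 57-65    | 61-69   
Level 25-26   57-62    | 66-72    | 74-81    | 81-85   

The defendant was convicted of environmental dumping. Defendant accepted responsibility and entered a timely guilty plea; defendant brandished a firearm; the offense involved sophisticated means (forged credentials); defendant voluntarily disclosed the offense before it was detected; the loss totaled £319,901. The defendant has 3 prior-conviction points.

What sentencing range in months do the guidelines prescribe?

Base offense level for environmental dumping: 18.
A1 applies: 18 − 3 = 15.
A2 applies (level before this adjustment is 15 ≥ 12, so +6): 15 + 6 = 21.
A3 applies: 21 − 1 = 20.
A4 applies: 20 + 2 = 22.
A5 applies: 22 + 1 = 23.
Final offense level: 23.
Criminal history: 3 prior points → Category II (3-5).
Level 23 falls in the 19-24 band.
Grid: Level 19-24 × Category II = 51-62 months.

51-62 months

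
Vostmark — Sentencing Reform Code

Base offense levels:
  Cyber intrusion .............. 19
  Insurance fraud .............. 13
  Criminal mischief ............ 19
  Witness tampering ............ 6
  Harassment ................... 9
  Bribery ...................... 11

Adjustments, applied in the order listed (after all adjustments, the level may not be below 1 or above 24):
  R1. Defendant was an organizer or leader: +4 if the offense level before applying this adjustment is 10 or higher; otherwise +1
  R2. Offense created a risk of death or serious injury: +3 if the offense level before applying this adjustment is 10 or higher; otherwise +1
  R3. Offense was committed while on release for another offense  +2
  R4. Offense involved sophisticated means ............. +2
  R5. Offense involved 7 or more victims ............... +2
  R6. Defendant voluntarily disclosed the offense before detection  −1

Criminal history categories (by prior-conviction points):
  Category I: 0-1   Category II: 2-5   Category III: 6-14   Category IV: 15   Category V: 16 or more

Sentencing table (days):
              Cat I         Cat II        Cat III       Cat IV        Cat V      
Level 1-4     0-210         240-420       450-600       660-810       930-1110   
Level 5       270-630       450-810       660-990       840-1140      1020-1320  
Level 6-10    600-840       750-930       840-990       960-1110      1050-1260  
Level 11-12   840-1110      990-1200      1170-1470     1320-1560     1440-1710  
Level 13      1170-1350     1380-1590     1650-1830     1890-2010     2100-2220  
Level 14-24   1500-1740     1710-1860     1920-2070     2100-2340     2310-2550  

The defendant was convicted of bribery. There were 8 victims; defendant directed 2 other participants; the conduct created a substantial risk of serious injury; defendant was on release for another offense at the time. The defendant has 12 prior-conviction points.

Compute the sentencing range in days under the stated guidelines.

Base offense level for bribery: 11.
R1 applies (level before this adjustment is 11 ≥ 10, so +4): 11 + 4 = 15.
R2 applies (level before this adjustment is 15 ≥ 10, so +3): 15 + 3 = 18.
R3 applies: 18 + 2 = 20.
R5 applies: 20 + 2 = 22.
Final offense level: 22.
Criminal history: 12 prior points → Category III (6-14).
Level 22 falls in the 14-24 band.
Grid: Level 14-24 × Category III = 1920-2070 days.

1920-2070 days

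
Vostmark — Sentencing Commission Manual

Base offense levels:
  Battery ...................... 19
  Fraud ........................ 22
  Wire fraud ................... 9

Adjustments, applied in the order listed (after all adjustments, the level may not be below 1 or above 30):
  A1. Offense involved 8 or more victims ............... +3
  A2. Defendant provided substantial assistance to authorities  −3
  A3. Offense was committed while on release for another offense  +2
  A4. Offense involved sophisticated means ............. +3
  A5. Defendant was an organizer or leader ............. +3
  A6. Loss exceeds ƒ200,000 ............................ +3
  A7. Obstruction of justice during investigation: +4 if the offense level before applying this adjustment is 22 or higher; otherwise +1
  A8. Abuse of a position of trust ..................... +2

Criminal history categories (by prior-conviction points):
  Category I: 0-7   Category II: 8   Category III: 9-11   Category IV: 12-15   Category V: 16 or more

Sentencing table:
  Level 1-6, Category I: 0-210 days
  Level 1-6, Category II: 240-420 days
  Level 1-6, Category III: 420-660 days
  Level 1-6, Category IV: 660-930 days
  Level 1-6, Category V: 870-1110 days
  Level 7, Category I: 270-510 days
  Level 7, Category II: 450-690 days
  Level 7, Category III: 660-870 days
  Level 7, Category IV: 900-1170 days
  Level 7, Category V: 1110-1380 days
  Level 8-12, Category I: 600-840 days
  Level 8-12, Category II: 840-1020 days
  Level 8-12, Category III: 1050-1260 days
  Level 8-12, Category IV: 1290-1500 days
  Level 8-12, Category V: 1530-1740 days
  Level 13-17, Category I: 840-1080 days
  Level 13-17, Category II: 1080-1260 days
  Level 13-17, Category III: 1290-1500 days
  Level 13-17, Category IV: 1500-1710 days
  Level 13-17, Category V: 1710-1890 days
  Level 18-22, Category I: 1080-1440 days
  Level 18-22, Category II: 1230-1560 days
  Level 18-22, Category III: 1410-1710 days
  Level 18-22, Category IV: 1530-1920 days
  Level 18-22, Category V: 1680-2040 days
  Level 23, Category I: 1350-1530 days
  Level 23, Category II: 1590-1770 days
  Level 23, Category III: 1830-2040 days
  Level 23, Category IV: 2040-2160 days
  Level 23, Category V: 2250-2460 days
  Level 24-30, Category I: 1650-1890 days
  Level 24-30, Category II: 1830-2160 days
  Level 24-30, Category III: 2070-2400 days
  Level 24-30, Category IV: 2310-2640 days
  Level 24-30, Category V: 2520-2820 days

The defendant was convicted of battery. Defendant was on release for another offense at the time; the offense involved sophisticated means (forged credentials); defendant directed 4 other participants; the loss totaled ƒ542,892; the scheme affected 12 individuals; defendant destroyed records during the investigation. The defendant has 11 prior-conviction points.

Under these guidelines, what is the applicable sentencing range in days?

2070-2400 days

Base offense level for battery: 19.
A1 applies: 19 + 3 = 22.
A2 does not apply.
A3 applies: 22 + 2 = 24.
A4 applies: 24 + 3 = 27.
A5 applies: 27 + 3 = 30.
A6 applies: 30 + 3 = 33.
A7 applies (level before this adjustment is 33 ≥ 22, so +4): 33 + 4 = 37.
A8 does not apply.
Level 37 exceeds the maximum of 30; capped at 30.
Final offense level: 30.
Criminal history: 11 prior points → Category III (9-11).
Level 30 falls in the 24-30 band.
Grid: Level 24-30 × Category III = 2070-2400 days.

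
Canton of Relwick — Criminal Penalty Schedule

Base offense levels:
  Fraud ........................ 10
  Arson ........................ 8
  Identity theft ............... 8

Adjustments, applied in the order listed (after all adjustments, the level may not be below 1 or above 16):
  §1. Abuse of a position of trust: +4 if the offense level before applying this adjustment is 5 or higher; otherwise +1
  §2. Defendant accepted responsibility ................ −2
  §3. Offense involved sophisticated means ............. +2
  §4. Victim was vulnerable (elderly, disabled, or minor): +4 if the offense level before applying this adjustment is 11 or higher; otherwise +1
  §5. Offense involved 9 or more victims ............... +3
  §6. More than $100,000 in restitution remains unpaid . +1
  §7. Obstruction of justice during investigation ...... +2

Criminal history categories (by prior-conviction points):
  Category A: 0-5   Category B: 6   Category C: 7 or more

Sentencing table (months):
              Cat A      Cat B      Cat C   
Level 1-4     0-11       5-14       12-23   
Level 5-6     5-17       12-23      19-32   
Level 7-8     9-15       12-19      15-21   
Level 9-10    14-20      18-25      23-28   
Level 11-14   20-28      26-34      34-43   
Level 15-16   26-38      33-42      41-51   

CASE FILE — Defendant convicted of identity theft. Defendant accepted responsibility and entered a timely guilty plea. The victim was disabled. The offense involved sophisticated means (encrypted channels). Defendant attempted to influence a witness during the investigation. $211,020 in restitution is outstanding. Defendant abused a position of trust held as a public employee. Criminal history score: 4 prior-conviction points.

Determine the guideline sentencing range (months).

Base offense level for identity theft: 8.
§1 applies (level before this adjustment is 8 ≥ 5, so +4): 8 + 4 = 12.
§2 applies: 12 − 2 = 10.
§3 applies: 10 + 2 = 12.
§4 applies (level before this adjustment is 12 ≥ 11, so +4): 12 + 4 = 16.
§6 applies: 16 + 1 = 17.
§7 applies: 17 + 2 = 19.
Level 19 exceeds the maximum of 16; capped at 16.
Final offense level: 16.
Criminal history: 4 prior points → Category A (0-5).
Level 16 falls in the 15-16 band.
Grid: Level 15-16 × Category A = 26-38 months.

26-38 months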